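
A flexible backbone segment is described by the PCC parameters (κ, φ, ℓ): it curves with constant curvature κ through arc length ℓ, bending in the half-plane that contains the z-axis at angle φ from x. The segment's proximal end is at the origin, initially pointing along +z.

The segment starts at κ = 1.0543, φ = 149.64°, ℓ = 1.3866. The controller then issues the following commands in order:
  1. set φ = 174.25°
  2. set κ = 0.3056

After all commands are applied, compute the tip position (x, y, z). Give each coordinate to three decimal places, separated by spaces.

-0.288 0.029 1.345

initial: κ=1.0543, φ=149.64°, ℓ=1.3866
cmd 1: set φ=174.25° → (κ,φ,ℓ)=(1.0543,174.25°,1.3866) → tip=(-0.8412,0.0847,0.9429)
cmd 2: set κ=0.3056 → (κ,φ,ℓ)=(0.3056,174.25°,1.3866) → tip=(-0.2880,0.0290,1.3455)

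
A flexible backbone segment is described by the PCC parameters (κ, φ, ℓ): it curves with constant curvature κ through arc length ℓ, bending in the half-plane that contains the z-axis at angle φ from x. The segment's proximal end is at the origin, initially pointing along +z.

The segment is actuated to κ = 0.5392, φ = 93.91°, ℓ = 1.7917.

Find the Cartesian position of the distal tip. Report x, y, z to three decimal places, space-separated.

-0.055 0.798 1.526

θ = κ·ℓ = 0.5392 × 1.7917 = 0.96608 rad
ρ = (1 − cos θ)/κ = (1 − 0.56852)/0.5392 = 0.80021
z = sin θ / κ = 0.82267/0.5392 = 1.52572
x = ρ cos φ = 0.80021 × cos(93.91°) = -0.05457
y = ρ sin φ = 0.80021 × sin(93.91°) = 0.79835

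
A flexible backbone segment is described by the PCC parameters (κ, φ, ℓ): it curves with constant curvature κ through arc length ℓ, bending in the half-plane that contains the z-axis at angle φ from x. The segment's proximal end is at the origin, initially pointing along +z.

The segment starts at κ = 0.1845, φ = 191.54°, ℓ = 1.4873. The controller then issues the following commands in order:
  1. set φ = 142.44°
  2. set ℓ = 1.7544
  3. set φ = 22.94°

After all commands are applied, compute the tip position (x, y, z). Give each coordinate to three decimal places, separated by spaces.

initial: κ=0.1845, φ=191.54°, ℓ=1.4873
cmd 1: set φ=142.44° → (κ,φ,ℓ)=(0.1845,142.44°,1.4873) → tip=(-0.1608,0.1236,1.4687)
cmd 2: set ℓ=1.7544 → (κ,φ,ℓ)=(0.1845,142.44°,1.7544) → tip=(-0.2231,0.1716,1.7239)
cmd 3: set φ=22.94° → (κ,φ,ℓ)=(0.1845,22.94°,1.7544) → tip=(0.2592,0.1097,1.7239)

0.259 0.110 1.724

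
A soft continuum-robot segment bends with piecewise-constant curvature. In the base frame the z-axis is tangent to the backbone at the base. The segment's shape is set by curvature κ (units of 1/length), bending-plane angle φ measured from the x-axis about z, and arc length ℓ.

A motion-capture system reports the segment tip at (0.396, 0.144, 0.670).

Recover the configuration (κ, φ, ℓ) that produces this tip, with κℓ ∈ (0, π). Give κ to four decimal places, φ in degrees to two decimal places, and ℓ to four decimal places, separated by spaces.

ρ = √(x²+y²) = √(0.396² + 0.144²) = 0.42137
φ = atan2(y, x) mod 360° = atan2(0.144, 0.396) = 19.9831°
|p|² = ρ² + z² = 0.42137² + 0.670² = 0.62645
κ = 2ρ / |p|² = 2×0.42137 / 0.62645 = 1.34526
θ = 2·atan2(ρ, z) = 2·atan2(0.42137, 0.670) = 1.12281 rad
ℓ = θ/κ = 1.12281/1.34526 = 0.83464

1.3453 19.98 0.8346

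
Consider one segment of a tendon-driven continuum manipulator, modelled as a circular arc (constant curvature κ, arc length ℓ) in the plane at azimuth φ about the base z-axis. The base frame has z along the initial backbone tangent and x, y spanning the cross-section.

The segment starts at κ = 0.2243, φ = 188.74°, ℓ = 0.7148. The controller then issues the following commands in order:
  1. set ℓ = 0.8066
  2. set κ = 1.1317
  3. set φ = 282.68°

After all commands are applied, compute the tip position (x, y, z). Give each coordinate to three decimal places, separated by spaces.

0.075 -0.335 0.699

initial: κ=0.2243, φ=188.74°, ℓ=0.7148
cmd 1: set ℓ=0.8066 → (κ,φ,ℓ)=(0.2243,188.74°,0.8066) → tip=(-0.0719,-0.0111,0.8022)
cmd 2: set κ=1.1317 → (κ,φ,ℓ)=(1.1317,188.74°,0.8066) → tip=(-0.3393,-0.0522,0.6992)
cmd 3: set φ=282.68° → (κ,φ,ℓ)=(1.1317,282.68°,0.8066) → tip=(0.0754,-0.3349,0.6992)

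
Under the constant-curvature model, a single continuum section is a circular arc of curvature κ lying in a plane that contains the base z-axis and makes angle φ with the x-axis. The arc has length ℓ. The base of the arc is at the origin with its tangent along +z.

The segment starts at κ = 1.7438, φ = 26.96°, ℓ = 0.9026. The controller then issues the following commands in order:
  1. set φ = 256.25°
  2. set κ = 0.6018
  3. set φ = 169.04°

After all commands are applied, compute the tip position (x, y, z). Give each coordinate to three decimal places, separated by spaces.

-0.235 0.045 0.859

initial: κ=1.7438, φ=26.96°, ℓ=0.9026
cmd 1: set φ=256.25° → (κ,φ,ℓ)=(1.7438,256.25°,0.9026) → tip=(-0.1367,-0.5588,0.5735)
cmd 2: set κ=0.6018 → (κ,φ,ℓ)=(0.6018,256.25°,0.9026) → tip=(-0.0568,-0.2323,0.8589)
cmd 3: set φ=169.04° → (κ,φ,ℓ)=(0.6018,169.04°,0.9026) → tip=(-0.2348,0.0455,0.8589)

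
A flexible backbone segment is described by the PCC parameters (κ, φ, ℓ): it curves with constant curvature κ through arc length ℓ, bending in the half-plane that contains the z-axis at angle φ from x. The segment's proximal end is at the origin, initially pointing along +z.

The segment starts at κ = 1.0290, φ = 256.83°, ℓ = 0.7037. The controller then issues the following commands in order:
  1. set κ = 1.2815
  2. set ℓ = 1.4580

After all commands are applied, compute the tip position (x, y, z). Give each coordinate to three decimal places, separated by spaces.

-0.230 -0.983 0.746

initial: κ=1.0290, φ=256.83°, ℓ=0.7037
cmd 1: set κ=1.2815 → (κ,φ,ℓ)=(1.2815,256.83°,0.7037) → tip=(-0.0675,-0.2886,0.6121)
cmd 2: set ℓ=1.4580 → (κ,φ,ℓ)=(1.2815,256.83°,1.4580) → tip=(-0.2299,-0.9826,0.7460)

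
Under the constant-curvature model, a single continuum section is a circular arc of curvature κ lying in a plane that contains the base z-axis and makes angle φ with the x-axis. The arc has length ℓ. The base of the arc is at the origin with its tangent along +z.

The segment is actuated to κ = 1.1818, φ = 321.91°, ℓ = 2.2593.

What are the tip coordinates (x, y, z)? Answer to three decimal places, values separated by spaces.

θ = κ·ℓ = 1.1818 × 2.2593 = 2.67004 rad
ρ = (1 − cos θ)/κ = (1 − -0.89086)/1.1818 = 1.59999
z = sin θ / κ = 0.45427/1.1818 = 0.38439
x = ρ cos φ = 1.59999 × cos(321.91°) = 1.25926
y = ρ sin φ = 1.59999 × sin(321.91°) = -0.98703

1.259 -0.987 0.384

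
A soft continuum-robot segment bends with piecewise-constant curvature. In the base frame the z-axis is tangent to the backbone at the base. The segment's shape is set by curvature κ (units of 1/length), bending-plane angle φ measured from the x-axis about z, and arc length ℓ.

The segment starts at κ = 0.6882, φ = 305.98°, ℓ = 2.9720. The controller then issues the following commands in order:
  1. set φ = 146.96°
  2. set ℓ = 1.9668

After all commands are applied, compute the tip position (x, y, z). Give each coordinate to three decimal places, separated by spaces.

initial: κ=0.6882, φ=305.98°, ℓ=2.9720
cmd 1: set φ=146.96° → (κ,φ,ℓ)=(0.6882,146.96°,2.9720) → tip=(-1.7747,1.1542,1.2925)
cmd 2: set ℓ=1.9668 → (κ,φ,ℓ)=(0.6882,146.96°,1.9668) → tip=(-0.9555,0.6215,1.4189)

-0.956 0.621 1.419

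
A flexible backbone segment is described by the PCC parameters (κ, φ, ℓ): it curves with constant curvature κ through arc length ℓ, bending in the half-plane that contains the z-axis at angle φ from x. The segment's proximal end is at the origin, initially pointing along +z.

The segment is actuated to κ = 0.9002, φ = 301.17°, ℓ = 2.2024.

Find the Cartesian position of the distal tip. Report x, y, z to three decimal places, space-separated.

0.805 -1.331 1.018

θ = κ·ℓ = 0.9002 × 2.2024 = 1.98260 rad
ρ = (1 − cos θ)/κ = (1 − -0.40026)/0.9002 = 1.55550
z = sin θ / κ = 0.91640/0.9002 = 1.01800
x = ρ cos φ = 1.55550 × cos(301.17°) = 0.80510
y = ρ sin φ = 1.55550 × sin(301.17°) = -1.33094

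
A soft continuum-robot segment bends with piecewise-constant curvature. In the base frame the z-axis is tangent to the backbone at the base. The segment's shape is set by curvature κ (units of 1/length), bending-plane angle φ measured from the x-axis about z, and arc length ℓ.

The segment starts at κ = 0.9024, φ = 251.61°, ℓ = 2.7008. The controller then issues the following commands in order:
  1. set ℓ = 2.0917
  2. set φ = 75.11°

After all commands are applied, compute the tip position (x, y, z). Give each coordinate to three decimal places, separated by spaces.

0.373 1.405 1.053

initial: κ=0.9024, φ=251.61°, ℓ=2.7008
cmd 1: set ℓ=2.0917 → (κ,φ,ℓ)=(0.9024,251.61°,2.0917) → tip=(-0.4585,-1.3791,1.0530)
cmd 2: set φ=75.11° → (κ,φ,ℓ)=(0.9024,75.11°,2.0917) → tip=(0.3735,1.4045,1.0530)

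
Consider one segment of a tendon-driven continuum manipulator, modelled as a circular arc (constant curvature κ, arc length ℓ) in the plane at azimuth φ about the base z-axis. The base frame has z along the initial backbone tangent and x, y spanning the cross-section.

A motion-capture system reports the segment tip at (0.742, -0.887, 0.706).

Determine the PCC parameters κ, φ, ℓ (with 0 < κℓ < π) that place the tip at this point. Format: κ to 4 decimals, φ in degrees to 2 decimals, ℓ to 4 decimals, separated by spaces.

1.2599 309.91 1.6235

ρ = √(x²+y²) = √(0.742² + -0.887²) = 1.15643
φ = atan2(y, x) mod 360° = atan2(-0.887, 0.742) = 309.9134°
|p|² = ρ² + z² = 1.15643² + 0.706² = 1.83577
κ = 2ρ / |p|² = 2×1.15643 / 1.83577 = 1.25989
θ = 2·atan2(ρ, z) = 2·atan2(1.15643, 0.706) = 2.04539 rad
ℓ = θ/κ = 2.04539/1.25989 = 1.62347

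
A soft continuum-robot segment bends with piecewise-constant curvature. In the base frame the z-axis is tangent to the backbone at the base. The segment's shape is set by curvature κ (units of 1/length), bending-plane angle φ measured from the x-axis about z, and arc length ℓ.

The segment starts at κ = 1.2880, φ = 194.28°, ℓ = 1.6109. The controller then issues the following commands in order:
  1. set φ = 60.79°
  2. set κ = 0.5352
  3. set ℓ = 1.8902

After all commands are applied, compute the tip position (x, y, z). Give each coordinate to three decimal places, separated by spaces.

initial: κ=1.2880, φ=194.28°, ℓ=1.6109
cmd 1: set φ=60.79° → (κ,φ,ℓ)=(1.2880,60.79°,1.6109) → tip=(0.5619,1.0050,0.6798)
cmd 2: set κ=0.5352 → (κ,φ,ℓ)=(0.5352,60.79°,1.6109) → tip=(0.3184,0.5695,1.4186)
cmd 3: set ℓ=1.8902 → (κ,φ,ℓ)=(0.5352,60.79°,1.8902) → tip=(0.4281,0.7657,1.5839)

0.428 0.766 1.584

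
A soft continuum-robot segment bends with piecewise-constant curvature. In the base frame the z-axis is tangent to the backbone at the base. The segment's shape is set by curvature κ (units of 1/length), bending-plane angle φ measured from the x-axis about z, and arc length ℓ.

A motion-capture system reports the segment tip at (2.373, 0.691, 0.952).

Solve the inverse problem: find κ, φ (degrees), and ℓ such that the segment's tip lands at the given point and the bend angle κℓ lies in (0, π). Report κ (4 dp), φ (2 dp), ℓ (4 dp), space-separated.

ρ = √(x²+y²) = √(2.373² + 0.691²) = 2.47156
φ = atan2(y, x) mod 360° = atan2(0.691, 2.373) = 16.2352°
|p|² = ρ² + z² = 2.47156² + 0.952² = 7.01491
κ = 2ρ / |p|² = 2×2.47156 / 7.01491 = 0.70466
θ = 2·atan2(ρ, z) = 2·atan2(2.47156, 0.952) = 2.40626 rad
ℓ = θ/κ = 2.40626/0.70466 = 3.41479

0.7047 16.24 3.4148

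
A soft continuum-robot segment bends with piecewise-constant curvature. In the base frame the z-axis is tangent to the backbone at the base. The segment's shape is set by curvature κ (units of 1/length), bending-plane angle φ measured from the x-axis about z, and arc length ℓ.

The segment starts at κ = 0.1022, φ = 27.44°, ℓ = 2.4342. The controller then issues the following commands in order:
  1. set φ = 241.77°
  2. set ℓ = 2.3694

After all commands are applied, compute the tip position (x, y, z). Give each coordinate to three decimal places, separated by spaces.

-0.135 -0.252 2.346

initial: κ=0.1022, φ=27.44°, ℓ=2.4342
cmd 1: set φ=241.77° → (κ,φ,ℓ)=(0.1022,241.77°,2.4342) → tip=(-0.1425,-0.2654,2.4092)
cmd 2: set ℓ=2.3694 → (κ,φ,ℓ)=(0.1022,241.77°,2.3694) → tip=(-0.1350,-0.2515,2.3463)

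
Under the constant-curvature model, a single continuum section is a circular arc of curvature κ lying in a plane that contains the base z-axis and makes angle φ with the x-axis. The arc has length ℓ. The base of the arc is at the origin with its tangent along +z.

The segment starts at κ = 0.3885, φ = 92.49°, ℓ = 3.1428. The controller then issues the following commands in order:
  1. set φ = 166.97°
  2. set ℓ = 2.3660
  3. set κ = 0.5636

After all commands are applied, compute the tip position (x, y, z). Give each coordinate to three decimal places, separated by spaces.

initial: κ=0.3885, φ=92.49°, ℓ=3.1428
cmd 1: set φ=166.97° → (κ,φ,ℓ)=(0.3885,166.97°,3.1428) → tip=(-1.6483,0.3814,2.4181)
cmd 2: set ℓ=2.3660 → (κ,φ,ℓ)=(0.3885,166.97°,2.3660) → tip=(-0.9869,0.2284,2.0466)
cmd 3: set κ=0.5636 → (κ,φ,ℓ)=(0.5636,166.97°,2.3660) → tip=(-1.3222,0.3060,1.7246)

-1.322 0.306 1.725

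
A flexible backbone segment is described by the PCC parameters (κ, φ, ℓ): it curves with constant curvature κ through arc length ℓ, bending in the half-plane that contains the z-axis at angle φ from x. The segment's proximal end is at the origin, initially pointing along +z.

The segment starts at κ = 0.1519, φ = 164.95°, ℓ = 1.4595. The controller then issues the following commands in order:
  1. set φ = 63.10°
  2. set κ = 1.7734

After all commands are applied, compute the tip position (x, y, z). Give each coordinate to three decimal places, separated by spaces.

initial: κ=0.1519, φ=164.95°, ℓ=1.4595
cmd 1: set φ=63.10° → (κ,φ,ℓ)=(0.1519,63.10°,1.4595) → tip=(0.0729,0.1437,1.4476)
cmd 2: set κ=1.7734 → (κ,φ,ℓ)=(1.7734,63.10°,1.4595) → tip=(0.4722,0.9307,0.2963)

0.472 0.931 0.296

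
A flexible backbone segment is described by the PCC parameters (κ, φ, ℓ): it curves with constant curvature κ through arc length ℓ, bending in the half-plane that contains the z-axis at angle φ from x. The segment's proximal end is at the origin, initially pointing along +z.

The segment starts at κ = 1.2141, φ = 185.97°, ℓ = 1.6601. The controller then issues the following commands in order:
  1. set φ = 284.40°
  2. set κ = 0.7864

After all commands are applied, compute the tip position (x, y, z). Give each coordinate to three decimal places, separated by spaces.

0.233 -0.909 1.227

initial: κ=1.2141, φ=185.97°, ℓ=1.6601
cmd 1: set φ=284.40° → (κ,φ,ℓ)=(1.2141,284.40°,1.6601) → tip=(0.2930,-1.1410,0.7435)
cmd 2: set κ=0.7864 → (κ,φ,ℓ)=(0.7864,284.40°,1.6601) → tip=(0.2333,-0.9087,1.2271)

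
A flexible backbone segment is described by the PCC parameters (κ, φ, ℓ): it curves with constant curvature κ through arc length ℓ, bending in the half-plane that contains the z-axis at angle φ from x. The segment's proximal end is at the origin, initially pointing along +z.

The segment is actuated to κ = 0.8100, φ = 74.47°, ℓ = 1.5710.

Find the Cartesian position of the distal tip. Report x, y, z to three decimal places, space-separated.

0.233 0.840 1.180

θ = κ·ℓ = 0.8100 × 1.5710 = 1.27251 rad
ρ = (1 − cos θ)/κ = (1 − 0.29388)/0.8100 = 0.87175
z = sin θ / κ = 0.95584/0.8100 = 1.18005
x = ρ cos φ = 0.87175 × cos(74.47°) = 0.23340
y = ρ sin φ = 0.87175 × sin(74.47°) = 0.83992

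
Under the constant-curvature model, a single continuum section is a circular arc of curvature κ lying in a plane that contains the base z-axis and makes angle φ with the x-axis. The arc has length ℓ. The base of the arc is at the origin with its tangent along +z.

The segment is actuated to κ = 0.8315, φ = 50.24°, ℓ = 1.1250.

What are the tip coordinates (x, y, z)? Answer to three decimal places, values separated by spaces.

θ = κ·ℓ = 0.8315 × 1.1250 = 0.93544 rad
ρ = (1 − cos θ)/κ = (1 − 0.59347)/0.8315 = 0.48892
z = sin θ / κ = 0.80486/0.8315 = 0.96796
x = ρ cos φ = 0.48892 × cos(50.24°) = 0.31270
y = ρ sin φ = 0.48892 × sin(50.24°) = 0.37584

0.313 0.376 0.968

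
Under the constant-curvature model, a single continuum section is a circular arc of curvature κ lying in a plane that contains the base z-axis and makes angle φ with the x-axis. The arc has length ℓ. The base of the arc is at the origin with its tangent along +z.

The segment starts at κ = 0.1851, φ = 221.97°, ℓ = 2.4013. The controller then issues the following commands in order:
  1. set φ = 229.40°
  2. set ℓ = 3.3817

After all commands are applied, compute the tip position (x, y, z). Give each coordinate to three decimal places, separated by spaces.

initial: κ=0.1851, φ=221.97°, ℓ=2.4013
cmd 1: set φ=229.40° → (κ,φ,ℓ)=(0.1851,229.40°,2.4013) → tip=(-0.3416,-0.3986,2.3230)
cmd 2: set ℓ=3.3817 → (κ,φ,ℓ)=(0.1851,229.40°,3.3817) → tip=(-0.6666,-0.7777,3.1652)

-0.667 -0.778 3.165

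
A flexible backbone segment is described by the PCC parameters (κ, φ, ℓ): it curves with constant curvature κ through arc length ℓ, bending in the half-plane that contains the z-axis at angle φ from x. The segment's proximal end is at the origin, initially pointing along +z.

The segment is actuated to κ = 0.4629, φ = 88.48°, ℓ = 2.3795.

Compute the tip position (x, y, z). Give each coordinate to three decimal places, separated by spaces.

0.031 1.183 1.927

θ = κ·ℓ = 0.4629 × 2.3795 = 1.10147 rad
ρ = (1 − cos θ)/κ = (1 − 0.45229)/0.4629 = 1.18323
z = sin θ / κ = 0.89187/0.4629 = 1.92671
x = ρ cos φ = 1.18323 × cos(88.48°) = 0.03139
y = ρ sin φ = 1.18323 × sin(88.48°) = 1.18281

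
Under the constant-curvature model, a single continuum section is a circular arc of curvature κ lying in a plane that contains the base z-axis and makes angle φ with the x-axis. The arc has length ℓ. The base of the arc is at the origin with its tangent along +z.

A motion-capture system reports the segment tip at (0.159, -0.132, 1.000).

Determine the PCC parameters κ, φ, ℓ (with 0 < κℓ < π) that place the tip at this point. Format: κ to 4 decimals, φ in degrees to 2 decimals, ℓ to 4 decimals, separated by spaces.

ρ = √(x²+y²) = √(0.159² + -0.132²) = 0.20665
φ = atan2(y, x) mod 360° = atan2(-0.132, 0.159) = 320.3009°
|p|² = ρ² + z² = 0.20665² + 1.000² = 1.04270
κ = 2ρ / |p|² = 2×0.20665 / 1.04270 = 0.39638
θ = 2·atan2(ρ, z) = 2·atan2(0.20665, 1.000) = 0.40757 rad
ℓ = θ/κ = 0.40757/0.39638 = 1.02823

0.3964 320.30 1.0282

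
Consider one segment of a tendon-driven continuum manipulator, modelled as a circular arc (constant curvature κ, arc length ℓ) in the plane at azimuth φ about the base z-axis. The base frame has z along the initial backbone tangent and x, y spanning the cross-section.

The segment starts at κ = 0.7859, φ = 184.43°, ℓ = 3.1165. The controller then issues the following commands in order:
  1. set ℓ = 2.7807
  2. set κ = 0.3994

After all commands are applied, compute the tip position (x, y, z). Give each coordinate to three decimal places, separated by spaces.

initial: κ=0.7859, φ=184.43°, ℓ=3.1165
cmd 1: set ℓ=2.7807 → (κ,φ,ℓ)=(0.7859,184.43°,2.7807) → tip=(-2.0001,-0.1550,1.0396)
cmd 2: set κ=0.3994 → (κ,φ,ℓ)=(0.3994,184.43°,2.7807) → tip=(-1.3876,-0.1075,2.2433)

-1.388 -0.108 2.243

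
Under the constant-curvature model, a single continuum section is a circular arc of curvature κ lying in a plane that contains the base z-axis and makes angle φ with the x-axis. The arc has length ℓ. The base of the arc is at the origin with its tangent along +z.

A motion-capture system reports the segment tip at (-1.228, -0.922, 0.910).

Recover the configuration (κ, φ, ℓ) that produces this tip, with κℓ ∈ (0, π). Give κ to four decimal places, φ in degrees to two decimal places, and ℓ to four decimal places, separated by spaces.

0.9639 216.90 2.1492

ρ = √(x²+y²) = √(-1.228² + -0.922²) = 1.53560
φ = atan2(y, x) mod 360° = atan2(-0.922, -1.228) = 216.8997°
|p|² = ρ² + z² = 1.53560² + 0.910² = 3.18617
κ = 2ρ / |p|² = 2×1.53560 / 3.18617 = 0.96392
θ = 2·atan2(ρ, z) = 2·atan2(1.53560, 0.910) = 2.07167 rad
ℓ = θ/κ = 2.07167/0.96392 = 2.14922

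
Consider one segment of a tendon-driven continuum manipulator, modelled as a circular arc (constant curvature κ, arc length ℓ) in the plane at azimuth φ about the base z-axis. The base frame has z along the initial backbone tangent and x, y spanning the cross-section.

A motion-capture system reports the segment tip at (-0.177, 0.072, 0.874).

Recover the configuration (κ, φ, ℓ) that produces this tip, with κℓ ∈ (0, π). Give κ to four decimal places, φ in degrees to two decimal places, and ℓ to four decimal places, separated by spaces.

ρ = √(x²+y²) = √(-0.177² + 0.072²) = 0.19108
φ = atan2(y, x) mod 360° = atan2(0.072, -0.177) = 157.8645°
|p|² = ρ² + z² = 0.19108² + 0.874² = 0.80039
κ = 2ρ / |p|² = 2×0.19108 / 0.80039 = 0.47748
θ = 2·atan2(ρ, z) = 2·atan2(0.19108, 0.874) = 0.43049 rad
ℓ = θ/κ = 0.43049/0.47748 = 0.90159

0.4775 157.86 0.9016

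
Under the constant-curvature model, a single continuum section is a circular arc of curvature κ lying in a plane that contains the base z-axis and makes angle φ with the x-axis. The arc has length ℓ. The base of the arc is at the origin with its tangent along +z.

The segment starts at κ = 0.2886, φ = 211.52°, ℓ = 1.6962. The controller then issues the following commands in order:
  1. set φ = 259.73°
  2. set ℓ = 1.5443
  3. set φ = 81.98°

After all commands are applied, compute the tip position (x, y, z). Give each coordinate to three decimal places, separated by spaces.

initial: κ=0.2886, φ=211.52°, ℓ=1.6962
cmd 1: set φ=259.73° → (κ,φ,ℓ)=(0.2886,259.73°,1.6962) → tip=(-0.0726,-0.4004,1.6293)
cmd 2: set ℓ=1.5443 → (κ,φ,ℓ)=(0.2886,259.73°,1.5443) → tip=(-0.0603,-0.3331,1.4937)
cmd 3: set φ=81.98° → (κ,φ,ℓ)=(0.2886,81.98°,1.5443) → tip=(0.0472,0.3352,1.4937)

0.047 0.335 1.494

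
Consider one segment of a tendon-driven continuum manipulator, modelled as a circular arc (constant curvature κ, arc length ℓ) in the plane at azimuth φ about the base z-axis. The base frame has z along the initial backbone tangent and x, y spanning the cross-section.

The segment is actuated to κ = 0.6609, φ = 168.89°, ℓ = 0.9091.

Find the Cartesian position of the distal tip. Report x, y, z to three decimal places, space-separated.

-0.260 0.051 0.855

θ = κ·ℓ = 0.6609 × 0.9091 = 0.60082 rad
ρ = (1 − cos θ)/κ = (1 − 0.82487)/0.6609 = 0.26499
z = sin θ / κ = 0.56532/0.6609 = 0.85538
x = ρ cos φ = 0.26499 × cos(168.89°) = -0.26002
y = ρ sin φ = 0.26499 × sin(168.89°) = 0.05106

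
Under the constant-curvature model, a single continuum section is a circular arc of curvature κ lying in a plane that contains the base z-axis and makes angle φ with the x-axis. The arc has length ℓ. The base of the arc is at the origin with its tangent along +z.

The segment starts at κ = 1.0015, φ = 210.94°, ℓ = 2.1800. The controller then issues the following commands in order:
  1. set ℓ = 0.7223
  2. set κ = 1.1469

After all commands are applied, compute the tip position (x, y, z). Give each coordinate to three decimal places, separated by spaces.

-0.242 -0.145 0.642

initial: κ=1.0015, φ=210.94°, ℓ=2.1800
cmd 1: set ℓ=0.7223 → (κ,φ,ℓ)=(1.0015,210.94°,0.7223) → tip=(-0.2145,-0.1286,0.6609)
cmd 2: set κ=1.1469 → (κ,φ,ℓ)=(1.1469,210.94°,0.7223) → tip=(-0.2423,-0.1452,0.6425)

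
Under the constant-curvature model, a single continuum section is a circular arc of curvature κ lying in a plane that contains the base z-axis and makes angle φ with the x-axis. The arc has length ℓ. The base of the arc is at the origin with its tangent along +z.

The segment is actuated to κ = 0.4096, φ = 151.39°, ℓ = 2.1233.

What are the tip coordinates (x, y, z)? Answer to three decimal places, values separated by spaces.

-0.761 0.415 1.866

θ = κ·ℓ = 0.4096 × 2.1233 = 0.86970 rad
ρ = (1 − cos θ)/κ = (1 − 0.64505)/0.4096 = 0.86657
z = sin θ / κ = 0.76414/0.4096 = 1.86557
x = ρ cos φ = 0.86657 × cos(151.39°) = -0.76076
y = ρ sin φ = 0.86657 × sin(151.39°) = 0.41495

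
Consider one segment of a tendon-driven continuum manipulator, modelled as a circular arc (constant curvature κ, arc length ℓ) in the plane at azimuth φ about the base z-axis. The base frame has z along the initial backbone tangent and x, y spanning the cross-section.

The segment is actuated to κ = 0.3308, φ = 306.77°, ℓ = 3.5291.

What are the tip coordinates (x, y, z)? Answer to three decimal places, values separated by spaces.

1.099 -1.471 2.780

θ = κ·ℓ = 0.3308 × 3.5291 = 1.16743 rad
ρ = (1 − cos θ)/κ = (1 − 0.39252)/0.3308 = 1.83640
z = sin θ / κ = 0.91974/0.3308 = 2.78036
x = ρ cos φ = 1.83640 × cos(306.77°) = 1.09927
y = ρ sin φ = 1.83640 × sin(306.77°) = -1.47104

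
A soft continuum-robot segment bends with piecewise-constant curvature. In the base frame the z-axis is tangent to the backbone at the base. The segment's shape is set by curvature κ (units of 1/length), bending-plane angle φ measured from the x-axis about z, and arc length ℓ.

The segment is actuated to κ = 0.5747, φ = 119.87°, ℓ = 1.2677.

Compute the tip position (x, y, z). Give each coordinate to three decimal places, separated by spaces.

θ = κ·ℓ = 0.5747 × 1.2677 = 0.72855 rad
ρ = (1 − cos θ)/κ = (1 − 0.74614)/0.5747 = 0.44172
z = sin θ / κ = 0.66579/0.5747 = 1.15849
x = ρ cos φ = 0.44172 × cos(119.87°) = -0.21999
y = ρ sin φ = 0.44172 × sin(119.87°) = 0.38304

-0.220 0.383 1.158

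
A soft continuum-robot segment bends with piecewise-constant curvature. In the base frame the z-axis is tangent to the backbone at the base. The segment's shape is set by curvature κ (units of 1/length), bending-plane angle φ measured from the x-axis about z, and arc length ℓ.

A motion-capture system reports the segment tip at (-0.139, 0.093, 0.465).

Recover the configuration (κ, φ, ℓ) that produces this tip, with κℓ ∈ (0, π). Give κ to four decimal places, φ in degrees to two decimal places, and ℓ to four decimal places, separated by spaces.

ρ = √(x²+y²) = √(-0.139² + 0.093²) = 0.16724
φ = atan2(y, x) mod 360° = atan2(0.093, -0.139) = 146.2149°
|p|² = ρ² + z² = 0.16724² + 0.465² = 0.24420
κ = 2ρ / |p|² = 2×0.16724 / 0.24420 = 1.36974
θ = 2·atan2(ρ, z) = 2·atan2(0.16724, 0.465) = 0.69051 rad
ℓ = θ/κ = 0.69051/1.36974 = 0.50412

1.3697 146.21 0.5041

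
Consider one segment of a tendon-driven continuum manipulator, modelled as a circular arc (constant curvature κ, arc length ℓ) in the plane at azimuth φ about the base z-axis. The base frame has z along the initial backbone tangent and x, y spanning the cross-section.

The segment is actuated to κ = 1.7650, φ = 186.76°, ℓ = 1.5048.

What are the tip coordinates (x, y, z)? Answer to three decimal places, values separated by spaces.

-1.060 -0.126 0.264

θ = κ·ℓ = 1.7650 × 1.5048 = 2.65597 rad
ρ = (1 − cos θ)/κ = (1 − -0.88439)/1.7650 = 1.06764
z = sin θ / κ = 0.46676/1.7650 = 0.26445
x = ρ cos φ = 1.06764 × cos(186.76°) = -1.06022
y = ρ sin φ = 1.06764 × sin(186.76°) = -0.12567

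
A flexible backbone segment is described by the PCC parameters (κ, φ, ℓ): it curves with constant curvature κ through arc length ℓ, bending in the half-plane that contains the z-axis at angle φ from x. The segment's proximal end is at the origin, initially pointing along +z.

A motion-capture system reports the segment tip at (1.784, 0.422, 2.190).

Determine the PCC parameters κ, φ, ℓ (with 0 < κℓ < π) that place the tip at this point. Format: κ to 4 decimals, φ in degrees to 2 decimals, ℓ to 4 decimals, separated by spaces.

ρ = √(x²+y²) = √(1.784² + 0.422²) = 1.83323
φ = atan2(y, x) mod 360° = atan2(0.422, 1.784) = 13.3085°
|p|² = ρ² + z² = 1.83323² + 2.190² = 8.15684
κ = 2ρ / |p|² = 2×1.83323 / 8.15684 = 0.44950
θ = 2·atan2(ρ, z) = 2·atan2(1.83323, 2.190) = 1.39391 rad
ℓ = θ/κ = 1.39391/0.44950 = 3.10104

0.4495 13.31 3.1010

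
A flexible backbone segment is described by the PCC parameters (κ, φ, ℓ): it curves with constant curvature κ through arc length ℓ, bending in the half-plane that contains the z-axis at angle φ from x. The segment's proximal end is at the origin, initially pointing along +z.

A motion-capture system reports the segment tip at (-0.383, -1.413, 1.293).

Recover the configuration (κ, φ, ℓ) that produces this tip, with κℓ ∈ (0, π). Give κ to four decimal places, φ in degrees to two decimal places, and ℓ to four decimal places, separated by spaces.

ρ = √(x²+y²) = √(-0.383² + -1.413²) = 1.46399
φ = atan2(y, x) mod 360° = atan2(-1.413, -0.383) = 254.8341°
|p|² = ρ² + z² = 1.46399² + 1.293² = 3.81511
κ = 2ρ / |p|² = 2×1.46399 / 3.81511 = 0.76747
θ = 2·atan2(ρ, z) = 2·atan2(1.46399, 1.293) = 1.69468 rad
ℓ = θ/κ = 1.69468/0.76747 = 2.20814

0.7675 254.83 2.2081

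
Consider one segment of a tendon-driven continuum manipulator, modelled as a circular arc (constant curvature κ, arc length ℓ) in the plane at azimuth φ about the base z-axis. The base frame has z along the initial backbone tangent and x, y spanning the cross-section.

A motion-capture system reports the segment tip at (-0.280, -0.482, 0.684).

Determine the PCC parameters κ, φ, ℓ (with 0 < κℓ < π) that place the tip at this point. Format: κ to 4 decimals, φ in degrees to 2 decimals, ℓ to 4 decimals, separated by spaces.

ρ = √(x²+y²) = √(-0.280² + -0.482²) = 0.55743
φ = atan2(y, x) mod 360° = atan2(-0.482, -0.280) = 239.8471°
|p|² = ρ² + z² = 0.55743² + 0.684² = 0.77858
κ = 2ρ / |p|² = 2×0.55743 / 0.77858 = 1.43190
θ = 2·atan2(ρ, z) = 2·atan2(0.55743, 0.684) = 1.36758 rad
ℓ = θ/κ = 1.36758/1.43190 = 0.95508

1.4319 239.85 0.9551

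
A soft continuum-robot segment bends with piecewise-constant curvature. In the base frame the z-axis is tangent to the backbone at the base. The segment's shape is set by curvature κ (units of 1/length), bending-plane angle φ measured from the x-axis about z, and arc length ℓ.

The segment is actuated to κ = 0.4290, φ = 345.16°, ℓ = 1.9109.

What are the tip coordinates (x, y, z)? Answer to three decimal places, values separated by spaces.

θ = κ·ℓ = 0.4290 × 1.9109 = 0.81978 rad
ρ = (1 − cos θ)/κ = (1 − 0.68238)/0.4290 = 0.74036
z = sin θ / κ = 0.73099/0.4290 = 1.70395
x = ρ cos φ = 0.74036 × cos(345.16°) = 0.71567
y = ρ sin φ = 0.74036 × sin(345.16°) = -0.18962

0.716 -0.190 1.704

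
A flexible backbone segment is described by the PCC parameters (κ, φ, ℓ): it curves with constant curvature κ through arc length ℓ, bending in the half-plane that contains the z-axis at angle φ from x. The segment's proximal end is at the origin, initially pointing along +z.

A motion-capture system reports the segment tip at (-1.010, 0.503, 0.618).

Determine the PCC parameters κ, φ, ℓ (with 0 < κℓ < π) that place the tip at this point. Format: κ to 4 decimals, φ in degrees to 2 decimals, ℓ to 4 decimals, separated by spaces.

ρ = √(x²+y²) = √(-1.010² + 0.503²) = 1.12832
φ = atan2(y, x) mod 360° = atan2(0.503, -1.010) = 153.5258°
|p|² = ρ² + z² = 1.12832² + 0.618² = 1.65503
κ = 2ρ / |p|² = 2×1.12832 / 1.65503 = 1.36350
θ = 2·atan2(ρ, z) = 2·atan2(1.12832, 0.618) = 2.13942 rad
ℓ = θ/κ = 2.13942/1.36350 = 1.56906

1.3635 153.53 1.5691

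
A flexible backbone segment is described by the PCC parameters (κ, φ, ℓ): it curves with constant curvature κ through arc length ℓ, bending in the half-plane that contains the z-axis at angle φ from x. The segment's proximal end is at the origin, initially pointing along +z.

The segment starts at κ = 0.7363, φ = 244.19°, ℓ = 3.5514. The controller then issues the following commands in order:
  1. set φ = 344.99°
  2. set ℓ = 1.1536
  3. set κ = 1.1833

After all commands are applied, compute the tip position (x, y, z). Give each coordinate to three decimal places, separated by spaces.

initial: κ=0.7363, φ=244.19°, ℓ=3.5514
cmd 1: set φ=344.99° → (κ,φ,ℓ)=(0.7363,344.99°,3.5514) → tip=(2.4458,-0.6558,0.6827)
cmd 2: set ℓ=1.1536 → (κ,φ,ℓ)=(0.7363,344.99°,1.1536) → tip=(0.4454,-0.1194,1.0198)
cmd 3: set κ=1.1833 → (κ,φ,ℓ)=(1.1833,344.99°,1.1536) → tip=(0.6495,-0.1742,0.8273)

0.650 -0.174 0.827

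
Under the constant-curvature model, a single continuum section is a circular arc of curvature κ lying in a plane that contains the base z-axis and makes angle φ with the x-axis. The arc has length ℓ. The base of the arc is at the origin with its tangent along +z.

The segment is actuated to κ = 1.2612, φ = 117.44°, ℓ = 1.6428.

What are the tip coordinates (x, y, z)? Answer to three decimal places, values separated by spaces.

θ = κ·ℓ = 1.2612 × 1.6428 = 2.07190 rad
ρ = (1 − cos θ)/κ = (1 − -0.48039)/1.2612 = 1.17380
z = sin θ / κ = 0.87705/1.2612 = 0.69541
x = ρ cos φ = 1.17380 × cos(117.44°) = -0.54091
y = ρ sin φ = 1.17380 × sin(117.44°) = 1.04174

-0.541 1.042 0.695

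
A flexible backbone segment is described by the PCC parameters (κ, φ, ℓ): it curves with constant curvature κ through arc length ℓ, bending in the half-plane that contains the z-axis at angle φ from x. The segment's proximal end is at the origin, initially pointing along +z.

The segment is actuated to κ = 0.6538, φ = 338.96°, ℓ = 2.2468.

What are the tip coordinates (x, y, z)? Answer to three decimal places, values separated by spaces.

1.282 -0.493 1.522

θ = κ·ℓ = 0.6538 × 2.2468 = 1.46896 rad
ρ = (1 − cos θ)/κ = (1 − 0.10166)/0.6538 = 1.37402
z = sin θ / κ = 0.99482/0.6538 = 1.52160
x = ρ cos φ = 1.37402 × cos(338.96°) = 1.28242
y = ρ sin φ = 1.37402 × sin(338.96°) = -0.49330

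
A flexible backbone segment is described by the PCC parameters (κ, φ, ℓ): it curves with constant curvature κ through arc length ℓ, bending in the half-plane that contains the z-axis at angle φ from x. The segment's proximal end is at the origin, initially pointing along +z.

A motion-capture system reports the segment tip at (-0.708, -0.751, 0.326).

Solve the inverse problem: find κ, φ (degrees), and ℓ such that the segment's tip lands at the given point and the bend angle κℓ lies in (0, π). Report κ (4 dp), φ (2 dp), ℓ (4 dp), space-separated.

1.7620 226.69 1.4357

ρ = √(x²+y²) = √(-0.708² + -0.751²) = 1.03212
φ = atan2(y, x) mod 360° = atan2(-0.751, -0.708) = 226.6881°
|p|² = ρ² + z² = 1.03212² + 0.326² = 1.17154
κ = 2ρ / |p|² = 2×1.03212 / 1.17154 = 1.76198
θ = 2·atan2(ρ, z) = 2·atan2(1.03212, 0.326) = 2.52971 rad
ℓ = θ/κ = 2.52971/1.76198 = 1.43572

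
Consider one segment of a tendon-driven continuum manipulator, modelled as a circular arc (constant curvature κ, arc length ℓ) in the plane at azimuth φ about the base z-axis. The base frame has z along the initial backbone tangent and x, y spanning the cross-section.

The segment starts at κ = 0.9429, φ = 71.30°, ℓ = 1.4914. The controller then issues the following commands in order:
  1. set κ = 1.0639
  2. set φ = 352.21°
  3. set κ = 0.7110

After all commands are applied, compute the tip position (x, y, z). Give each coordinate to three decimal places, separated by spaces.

initial: κ=0.9429, φ=71.30°, ℓ=1.4914
cmd 1: set κ=1.0639 → (κ,φ,ℓ)=(1.0639,71.30°,1.4914) → tip=(0.3061,0.9045,0.9398)
cmd 2: set φ=352.21° → (κ,φ,ℓ)=(1.0639,352.21°,1.4914) → tip=(0.9461,-0.1294,0.9398)
cmd 3: set κ=0.7110 → (κ,φ,ℓ)=(0.7110,352.21°,1.4914) → tip=(0.7127,-0.0975,1.2272)

0.713 -0.098 1.227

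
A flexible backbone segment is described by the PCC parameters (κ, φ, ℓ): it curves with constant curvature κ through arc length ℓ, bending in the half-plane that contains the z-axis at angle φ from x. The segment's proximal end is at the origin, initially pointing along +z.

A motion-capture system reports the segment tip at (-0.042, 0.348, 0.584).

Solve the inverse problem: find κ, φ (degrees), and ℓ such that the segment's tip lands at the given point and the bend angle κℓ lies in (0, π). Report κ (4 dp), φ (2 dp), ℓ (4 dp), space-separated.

1.5111 96.88 0.7155

ρ = √(x²+y²) = √(-0.042² + 0.348²) = 0.35053
φ = atan2(y, x) mod 360° = atan2(0.348, -0.042) = 96.8817°
|p|² = ρ² + z² = 0.35053² + 0.584² = 0.46392
κ = 2ρ / |p|² = 2×0.35053 / 0.46392 = 1.51113
θ = 2·atan2(ρ, z) = 2·atan2(0.35053, 0.584) = 1.08115 rad
ℓ = θ/κ = 1.08115/1.51113 = 0.71546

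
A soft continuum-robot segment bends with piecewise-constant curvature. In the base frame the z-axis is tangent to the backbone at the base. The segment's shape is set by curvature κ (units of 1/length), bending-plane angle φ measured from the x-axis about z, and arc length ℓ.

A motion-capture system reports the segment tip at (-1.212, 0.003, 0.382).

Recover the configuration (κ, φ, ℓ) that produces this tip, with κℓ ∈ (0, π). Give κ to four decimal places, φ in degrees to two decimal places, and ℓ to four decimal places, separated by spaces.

1.5010 179.86 1.6861

ρ = √(x²+y²) = √(-1.212² + 0.003²) = 1.21200
φ = atan2(y, x) mod 360° = atan2(0.003, -1.212) = 179.8582°
|p|² = ρ² + z² = 1.21200² + 0.382² = 1.61488
κ = 2ρ / |p|² = 2×1.21200 / 1.61488 = 1.50105
θ = 2·atan2(ρ, z) = 2·atan2(1.21200, 0.382) = 2.53094 rad
ℓ = θ/κ = 2.53094/1.50105 = 1.68612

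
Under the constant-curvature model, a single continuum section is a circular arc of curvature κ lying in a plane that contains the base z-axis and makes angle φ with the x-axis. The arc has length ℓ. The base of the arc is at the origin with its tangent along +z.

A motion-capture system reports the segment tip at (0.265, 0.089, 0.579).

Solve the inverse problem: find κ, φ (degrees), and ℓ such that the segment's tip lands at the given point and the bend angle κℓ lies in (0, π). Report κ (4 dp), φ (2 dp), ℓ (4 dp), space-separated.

1.3525 18.56 0.6652

ρ = √(x²+y²) = √(0.265² + 0.089²) = 0.27955
φ = atan2(y, x) mod 360° = atan2(0.089, 0.265) = 18.5646°
|p|² = ρ² + z² = 0.27955² + 0.579² = 0.41339
κ = 2ρ / |p|² = 2×0.27955 / 0.41339 = 1.35247
θ = 2·atan2(ρ, z) = 2·atan2(0.27955, 0.579) = 0.89960 rad
ℓ = θ/κ = 0.89960/1.35247 = 0.66516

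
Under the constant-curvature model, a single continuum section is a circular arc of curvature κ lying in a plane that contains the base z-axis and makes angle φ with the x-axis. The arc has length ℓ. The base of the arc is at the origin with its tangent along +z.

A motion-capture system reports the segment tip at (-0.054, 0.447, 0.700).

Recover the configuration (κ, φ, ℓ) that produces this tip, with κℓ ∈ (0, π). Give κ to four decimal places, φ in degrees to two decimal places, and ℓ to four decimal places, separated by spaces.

ρ = √(x²+y²) = √(-0.054² + 0.447²) = 0.45025
φ = atan2(y, x) mod 360° = atan2(0.447, -0.054) = 96.8883°
|p|² = ρ² + z² = 0.45025² + 0.700² = 0.69272
κ = 2ρ / |p|² = 2×0.45025 / 0.69272 = 1.29994
θ = 2·atan2(ρ, z) = 2·atan2(0.45025, 0.700) = 1.14318 rad
ℓ = θ/κ = 1.14318/1.29994 = 0.87941

1.2999 96.89 0.8794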